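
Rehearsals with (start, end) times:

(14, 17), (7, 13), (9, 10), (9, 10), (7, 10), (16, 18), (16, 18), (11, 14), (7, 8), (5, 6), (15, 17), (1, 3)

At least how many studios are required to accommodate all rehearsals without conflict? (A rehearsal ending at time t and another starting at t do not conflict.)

The answer is the maximum number of intervals overlapping at any instant.
starts: [1, 5, 7, 7, 7, 9, 9, 11, 14, 15, 16, 16]
ends:   [3, 6, 8, 10, 10, 10, 13, 14, 17, 17, 18, 18]
s1→1 e3→0 s5→1 e6→0 s7→1 s7→2 s7→3 e8→2 s9→3 s9→4  — peak 4.

4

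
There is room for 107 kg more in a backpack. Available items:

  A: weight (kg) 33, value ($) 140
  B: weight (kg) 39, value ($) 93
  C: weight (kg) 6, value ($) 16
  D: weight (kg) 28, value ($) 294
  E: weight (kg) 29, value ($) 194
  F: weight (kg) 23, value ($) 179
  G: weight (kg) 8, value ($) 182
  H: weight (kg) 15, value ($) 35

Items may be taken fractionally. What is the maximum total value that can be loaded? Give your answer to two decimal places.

Order: G (182/8=22.75) > D (294/28=10.50) > F (179/23=7.78) > E (194/29=6.69) > A (140/33=4.24) > C (16/6=2.67) > B (93/39=2.38) > H (35/15=2.33)
Fill: take G (8 @ 182) → take D (28 @ 294) → take F (23 @ 179) → take E (29 @ 194) → take 19/33 of A → 80.61; 107/107 used.
Total value = 929.61

929.61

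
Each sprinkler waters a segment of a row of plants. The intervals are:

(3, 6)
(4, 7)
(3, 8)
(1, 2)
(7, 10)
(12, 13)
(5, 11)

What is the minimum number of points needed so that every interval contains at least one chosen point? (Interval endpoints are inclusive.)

4

Process intervals by earliest right end; each time one isn't hit yet, stab at its right endpoint.
By right end: [1,2]  [3,6]  [4,7]  [3,8]  [7,10]  [5,11]  [12,13]
[1,2] uncovered → point at 2; [3,6] uncovered → point at 6; [7,10] uncovered → point at 10; [12,13] uncovered → point at 13.
Points: 2, 6, 10, 13 (4 total).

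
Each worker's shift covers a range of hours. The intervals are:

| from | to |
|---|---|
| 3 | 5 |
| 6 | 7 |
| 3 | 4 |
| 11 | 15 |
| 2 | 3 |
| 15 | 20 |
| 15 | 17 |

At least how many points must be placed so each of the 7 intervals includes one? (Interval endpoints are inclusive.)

Process intervals by earliest right end; each time one isn't hit yet, stab at its right endpoint.
By right end: [2,3]  [3,4]  [3,5]  [6,7]  [11,15]  [15,17]  [15,20]
[2,3] uncovered → point at 3; [6,7] uncovered → point at 7; [11,15] uncovered → point at 15.
Points: 3, 7, 15 (3 total).

3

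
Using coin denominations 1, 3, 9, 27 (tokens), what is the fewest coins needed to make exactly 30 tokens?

2

30 − 1×27→3 − 1×3→0
Total coins = 1 + 1 = 2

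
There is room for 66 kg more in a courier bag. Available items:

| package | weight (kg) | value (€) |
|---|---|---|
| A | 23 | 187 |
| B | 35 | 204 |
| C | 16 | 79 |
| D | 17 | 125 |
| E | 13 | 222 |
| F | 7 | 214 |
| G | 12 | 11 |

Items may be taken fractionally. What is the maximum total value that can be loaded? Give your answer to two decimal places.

782.97

Greedy by value/weight ratio, highest first.
Ratios (sorted): F 30.57, E 17.08, A 8.13, D 7.35, B 5.83, C 4.94, G 0.92
take F (7 @ 214); take E (13 @ 222); take A (23 @ 187); take D (17 @ 125); take 6/35 of B → 34.97. Capacity used 66/66.
Total value = 782.97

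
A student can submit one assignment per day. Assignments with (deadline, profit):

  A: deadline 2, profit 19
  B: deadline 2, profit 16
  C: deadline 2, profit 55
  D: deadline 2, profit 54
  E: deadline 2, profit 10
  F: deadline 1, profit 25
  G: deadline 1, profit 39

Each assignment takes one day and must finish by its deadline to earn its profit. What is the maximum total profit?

By profit: C(d2,55), D(d2,54), G(d1,39), F(d1,25), A(d2,19), B(d2,16), E(d2,10)
C→slot 2; D→slot 1; G skipped; F skipped; A skipped; B skipped; E skipped.
Profit = 54 + 55 = 109

109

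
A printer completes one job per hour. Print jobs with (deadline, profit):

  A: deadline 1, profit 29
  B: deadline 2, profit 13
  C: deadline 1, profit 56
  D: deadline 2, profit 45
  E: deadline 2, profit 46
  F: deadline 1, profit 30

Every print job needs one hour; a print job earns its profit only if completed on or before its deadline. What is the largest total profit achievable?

Profit order: C=56 E=46 D=45 F=30 A=29 B=13
Assign: C→slot 1, E→slot 2, D skipped, F skipped, A skipped, B skipped.
Slots: [1:C] [2:E]
Profit = 56 + 46 = 102

102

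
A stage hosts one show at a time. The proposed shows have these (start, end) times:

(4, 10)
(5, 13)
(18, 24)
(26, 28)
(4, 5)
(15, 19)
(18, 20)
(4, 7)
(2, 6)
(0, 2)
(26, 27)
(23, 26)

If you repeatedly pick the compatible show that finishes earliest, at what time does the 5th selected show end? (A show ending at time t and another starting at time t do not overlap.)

26

Sorted by end: (0,2)  (4,5)  (2,6)  (4,7)  (4,10)  (5,13)  (15,19)  (18,20)  (18,24)  (23,26)  (26,27)  (26,28)
take (0,2); take (4,5); take (5,13); take (15,19); take (23,26); take (26,27); skip (26,28).
Selected: (0,2) (4,5) (5,13) (15,19) (23,26) (26,27)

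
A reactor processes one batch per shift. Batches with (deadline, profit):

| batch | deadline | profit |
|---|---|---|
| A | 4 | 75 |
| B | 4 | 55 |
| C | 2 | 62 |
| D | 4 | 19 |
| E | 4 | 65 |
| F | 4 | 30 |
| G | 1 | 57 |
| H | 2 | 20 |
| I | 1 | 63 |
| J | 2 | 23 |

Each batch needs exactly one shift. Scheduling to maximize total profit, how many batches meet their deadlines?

4

Sort by profit descending; place each in the latest free slot ≤ its deadline.
By profit: A(d4,75), E(d4,65), I(d1,63), C(d2,62), G(d1,57), B(d4,55), F(d4,30), J(d2,23), H(d2,20), D(d4,19)
A→slot 4; E→slot 3; I→slot 1; C→slot 2; G skipped; B skipped; F skipped; J skipped; H skipped; D skipped.
4 of 10 scheduled.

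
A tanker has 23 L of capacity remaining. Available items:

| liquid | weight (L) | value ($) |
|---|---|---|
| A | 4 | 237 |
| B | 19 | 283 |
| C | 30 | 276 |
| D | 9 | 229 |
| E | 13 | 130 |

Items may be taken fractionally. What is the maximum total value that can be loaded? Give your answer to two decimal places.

Order: A (237/4=59.25) > D (229/9=25.44) > B (283/19=14.89) > E (130/13=10.00) > C (276/30=9.20)
Fill: take A (4 @ 237) → take D (9 @ 229) → take 10/19 of B → 148.95; 23/23 used.
Total value = 614.95

614.95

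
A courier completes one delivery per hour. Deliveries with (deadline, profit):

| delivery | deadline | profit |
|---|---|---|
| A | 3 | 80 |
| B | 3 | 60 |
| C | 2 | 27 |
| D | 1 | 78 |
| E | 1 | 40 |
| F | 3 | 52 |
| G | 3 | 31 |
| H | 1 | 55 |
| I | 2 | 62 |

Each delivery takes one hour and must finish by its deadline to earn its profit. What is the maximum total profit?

220

Sort by profit descending; place each in the latest free slot ≤ its deadline.
By profit: A(d3,80), D(d1,78), I(d2,62), B(d3,60), H(d1,55), F(d3,52), E(d1,40), G(d3,31), C(d2,27)
A→slot 3; D→slot 1; I→slot 2; B skipped; H skipped; F skipped; E skipped; G skipped; C skipped.
Profit = 78 + 62 + 80 = 220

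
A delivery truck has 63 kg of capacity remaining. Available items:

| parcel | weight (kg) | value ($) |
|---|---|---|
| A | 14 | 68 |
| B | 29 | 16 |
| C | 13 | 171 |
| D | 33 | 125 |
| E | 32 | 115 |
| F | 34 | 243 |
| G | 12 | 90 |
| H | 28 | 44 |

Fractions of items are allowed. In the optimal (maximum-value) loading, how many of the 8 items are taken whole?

Greedy by value/weight ratio, highest first.
Order: C (171/13=13.15) > G (90/12=7.50) > F (243/34=7.15) > A (68/14=4.86) > D (125/33=3.79) > E (115/32=3.59) > H (44/28=1.57) > B (16/29=0.55)
Fill: take C (13 @ 171) → take G (12 @ 90) → take F (34 @ 243) → take 4/14 of A → 19.43; 63/63 used.
3 item(s) taken whole; one partial (take 4/14 of A).

3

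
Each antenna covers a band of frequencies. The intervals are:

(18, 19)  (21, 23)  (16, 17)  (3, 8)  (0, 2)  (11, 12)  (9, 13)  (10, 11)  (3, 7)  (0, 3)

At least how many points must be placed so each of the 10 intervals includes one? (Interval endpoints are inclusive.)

6

Sort by right endpoint; whenever an interval is uncovered, place a point at its right end.
By right end: [0,2]  [0,3]  [3,7]  [3,8]  [10,11]  [11,12]  [9,13]  [16,17]  [18,19]  [21,23]
[0,2] uncovered → point at 2; [3,7] uncovered → point at 7; [10,11] uncovered → point at 11; [16,17] uncovered → point at 17; [18,19] uncovered → point at 19; [21,23] uncovered → point at 23.
Points: 2, 7, 11, 17, 19, 23 (6 total).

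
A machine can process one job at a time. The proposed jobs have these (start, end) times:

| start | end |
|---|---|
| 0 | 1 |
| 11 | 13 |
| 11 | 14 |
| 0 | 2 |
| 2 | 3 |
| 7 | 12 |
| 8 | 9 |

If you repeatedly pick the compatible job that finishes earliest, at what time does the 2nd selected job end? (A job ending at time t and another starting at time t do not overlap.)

Greedy by earliest finish: after sorting by end time, pick each interval compatible with the last pick.
Sorted by end: (0,1)  (0,2)  (2,3)  (8,9)  (7,12)  (11,13)  (11,14)
take (0,1); skip (0,2); take (2,3); take (8,9); skip (7,12); take (11,13).
Selected: (0,1) (2,3) (8,9) (11,13)

3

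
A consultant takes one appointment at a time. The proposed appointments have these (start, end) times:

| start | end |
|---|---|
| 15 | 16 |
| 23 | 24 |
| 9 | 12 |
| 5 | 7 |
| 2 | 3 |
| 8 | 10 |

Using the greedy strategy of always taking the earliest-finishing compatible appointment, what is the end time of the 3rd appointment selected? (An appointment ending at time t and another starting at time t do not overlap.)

10

Greedy by earliest finish: after sorting by end time, pick each interval compatible with the last pick.
Sorted by end: (2,3)  (5,7)  (8,10)  (9,12)  (15,16)  (23,24)
take (2,3); take (5,7); take (8,10); skip (9,12); take (15,16); take (23,24).
Selected: (2,3) (5,7) (8,10) (15,16) (23,24)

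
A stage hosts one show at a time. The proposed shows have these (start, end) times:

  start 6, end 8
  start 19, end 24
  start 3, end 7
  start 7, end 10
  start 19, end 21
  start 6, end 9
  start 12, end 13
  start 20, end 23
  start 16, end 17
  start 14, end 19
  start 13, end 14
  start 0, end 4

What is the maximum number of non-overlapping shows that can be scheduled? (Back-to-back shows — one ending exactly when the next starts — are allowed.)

6

Order by finish time; keep every interval that doesn't clash with the previous kept one.
By end time: (0,4), (3,7), (6,8), (6,9), (7,10), (12,13), (13,14), (16,17), (14,19), (19,21), (20,23), (19,24).
Pick (0,4); next start ≥ 4 → (6,8); next start ≥ 8 → (12,13); next start ≥ 13 → (13,14); next start ≥ 14 → (16,17); next start ≥ 17 → (19,21).
Selected 6 shows.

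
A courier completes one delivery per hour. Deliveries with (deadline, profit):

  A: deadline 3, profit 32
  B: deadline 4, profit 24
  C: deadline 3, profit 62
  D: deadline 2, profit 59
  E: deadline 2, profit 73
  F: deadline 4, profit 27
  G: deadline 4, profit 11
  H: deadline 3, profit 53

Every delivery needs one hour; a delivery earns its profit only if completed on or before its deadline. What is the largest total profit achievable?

221

Take jobs in profit order; each goes to the latest open slot no later than its deadline.
Profit order: E=73 C=62 D=59 H=53 A=32 F=27 B=24 G=11
Assign: E→slot 2, C→slot 3, D→slot 1, H skipped, A skipped, F→slot 4, B skipped, G skipped.
Slots: [1:D] [2:E] [3:C] [4:F]
Profit = 59 + 73 + 62 + 27 = 221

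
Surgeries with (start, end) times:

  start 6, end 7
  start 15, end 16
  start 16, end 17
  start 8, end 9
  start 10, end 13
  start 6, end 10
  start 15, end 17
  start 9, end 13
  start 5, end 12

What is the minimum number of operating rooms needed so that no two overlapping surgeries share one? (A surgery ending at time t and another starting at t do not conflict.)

Count concurrent intervals with a sweep; the peak is the room count.
Events (time:±→running): 5:+→1 6:+→2 6:+→3 … peak 3.

3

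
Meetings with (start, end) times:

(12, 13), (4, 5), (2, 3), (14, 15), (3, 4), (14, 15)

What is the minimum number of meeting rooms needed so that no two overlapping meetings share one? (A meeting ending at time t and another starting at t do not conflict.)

starts: [2, 3, 4, 12, 14, 14]
ends:   [3, 4, 5, 13, 15, 15]
s2→1 e3→0 s3→1 e4→0 s4→1 e5→0 s12→1 e13→0 s14→1 s14→2  — peak 2.

2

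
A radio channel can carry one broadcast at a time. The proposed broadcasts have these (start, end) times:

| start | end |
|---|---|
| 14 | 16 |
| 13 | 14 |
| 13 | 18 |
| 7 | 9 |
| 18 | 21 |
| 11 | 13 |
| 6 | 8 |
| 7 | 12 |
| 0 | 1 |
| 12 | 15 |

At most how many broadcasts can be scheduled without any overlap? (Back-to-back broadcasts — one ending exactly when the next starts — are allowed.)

6

Order by finish time; keep every interval that doesn't clash with the previous kept one.
Sorted by end: (0,1)  (6,8)  (7,9)  (7,12)  (11,13)  (13,14)  (12,15)  (14,16)  (13,18)  (18,21)
take (0,1); take (6,8); take (11,13); take (13,14); take (14,16); skip (13,18); take (18,21).
Selected 6 broadcasts.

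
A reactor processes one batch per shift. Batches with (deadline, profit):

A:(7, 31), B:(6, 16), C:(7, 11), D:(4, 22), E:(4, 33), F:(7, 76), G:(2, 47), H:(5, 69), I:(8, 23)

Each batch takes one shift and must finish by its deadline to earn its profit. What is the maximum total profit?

Sort by profit descending; place each in the latest free slot ≤ its deadline.
Profit order: F=76 H=69 G=47 E=33 A=31 I=23 D=22 B=16 C=11
Assign: F→slot 7, H→slot 5, G→slot 2, E→slot 4, A→slot 6, I→slot 8, D→slot 3, B→slot 1, C skipped.
Slots: [1:B] [2:G] [3:D] [4:E] [5:H] [6:A] [7:F] [8:I]
Profit = 16 + 47 + 22 + 33 + 69 + 31 + 76 + 23 = 317

317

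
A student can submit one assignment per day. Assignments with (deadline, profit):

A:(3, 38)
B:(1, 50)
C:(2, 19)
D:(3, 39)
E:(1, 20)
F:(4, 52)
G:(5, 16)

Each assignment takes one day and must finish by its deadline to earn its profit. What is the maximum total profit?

195

Sort by profit descending; place each in the latest free slot ≤ its deadline.
By profit: F(d4,52), B(d1,50), D(d3,39), A(d3,38), E(d1,20), C(d2,19), G(d5,16)
F→slot 4; B→slot 1; D→slot 3; A→slot 2; E skipped; C skipped; G→slot 5.
Profit = 50 + 38 + 39 + 52 + 16 = 195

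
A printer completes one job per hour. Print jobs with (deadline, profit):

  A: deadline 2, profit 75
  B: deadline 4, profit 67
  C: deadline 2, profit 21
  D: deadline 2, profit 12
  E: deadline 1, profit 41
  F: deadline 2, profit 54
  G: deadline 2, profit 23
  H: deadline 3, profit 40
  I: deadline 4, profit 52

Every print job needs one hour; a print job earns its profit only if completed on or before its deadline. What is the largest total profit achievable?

248

Profit order: A=75 B=67 F=54 I=52 E=41 H=40 G=23 C=21 D=12
Assign: A→slot 2, B→slot 4, F→slot 1, I→slot 3, E skipped, H skipped, G skipped, C skipped, D skipped.
Slots: [1:F] [2:A] [3:I] [4:B]
Profit = 54 + 75 + 52 + 67 = 248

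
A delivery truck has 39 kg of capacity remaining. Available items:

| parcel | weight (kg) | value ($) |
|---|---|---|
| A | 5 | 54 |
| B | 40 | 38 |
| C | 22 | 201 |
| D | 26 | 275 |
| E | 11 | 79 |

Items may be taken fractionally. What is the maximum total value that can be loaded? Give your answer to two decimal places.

Greedy by value/weight ratio, highest first.
Ratios (sorted): A 10.80, D 10.58, C 9.14, E 7.18, B 0.95
take A (5 @ 54); take D (26 @ 275); take 8/22 of C → 73.09. Capacity used 39/39.
Total value = 402.09

402.09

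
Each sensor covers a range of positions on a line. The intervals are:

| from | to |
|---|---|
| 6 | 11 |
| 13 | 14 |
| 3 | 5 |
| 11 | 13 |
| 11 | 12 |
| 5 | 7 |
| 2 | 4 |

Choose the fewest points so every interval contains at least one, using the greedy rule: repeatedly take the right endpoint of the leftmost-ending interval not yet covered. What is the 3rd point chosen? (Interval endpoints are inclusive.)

12

Process intervals by earliest right end; each time one isn't hit yet, stab at its right endpoint.
By right end: [2,4]  [3,5]  [5,7]  [6,11]  [11,12]  [11,13]  [13,14]
[2,4] uncovered → point at 4; [5,7] uncovered → point at 7; [11,12] uncovered → point at 12; [13,14] uncovered → point at 14.
Points: 4, 7, 12, 14 (4 total).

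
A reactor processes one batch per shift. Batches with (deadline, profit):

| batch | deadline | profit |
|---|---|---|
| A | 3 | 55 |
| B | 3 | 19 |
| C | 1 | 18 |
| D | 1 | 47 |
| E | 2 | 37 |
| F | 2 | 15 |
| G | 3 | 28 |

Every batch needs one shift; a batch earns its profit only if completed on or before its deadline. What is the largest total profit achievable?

Profit order: A=55 D=47 E=37 G=28 B=19 C=18 F=15
Assign: A→slot 3, D→slot 1, E→slot 2, G skipped, B skipped, C skipped, F skipped.
Slots: [1:D] [2:E] [3:A]
Profit = 47 + 37 + 55 = 139

139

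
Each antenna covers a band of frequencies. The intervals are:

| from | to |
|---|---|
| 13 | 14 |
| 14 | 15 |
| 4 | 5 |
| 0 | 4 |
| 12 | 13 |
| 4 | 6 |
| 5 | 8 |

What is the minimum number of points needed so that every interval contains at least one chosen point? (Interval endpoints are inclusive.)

Sort by right endpoint; whenever an interval is uncovered, place a point at its right end.
By right end: [0,4]  [4,5]  [4,6]  [5,8]  [12,13]  [13,14]  [14,15]
[0,4] uncovered → point at 4; [5,8] uncovered → point at 8; [12,13] uncovered → point at 13; [14,15] uncovered → point at 15.
Points: 4, 8, 13, 15 (4 total).

4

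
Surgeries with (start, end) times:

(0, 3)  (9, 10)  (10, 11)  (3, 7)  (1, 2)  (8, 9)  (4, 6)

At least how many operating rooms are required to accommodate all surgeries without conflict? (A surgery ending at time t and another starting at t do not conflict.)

starts: [0, 1, 3, 4, 8, 9, 10]
ends:   [2, 3, 6, 7, 9, 10, 11]
s0→1 s1→2  — peak 2.

2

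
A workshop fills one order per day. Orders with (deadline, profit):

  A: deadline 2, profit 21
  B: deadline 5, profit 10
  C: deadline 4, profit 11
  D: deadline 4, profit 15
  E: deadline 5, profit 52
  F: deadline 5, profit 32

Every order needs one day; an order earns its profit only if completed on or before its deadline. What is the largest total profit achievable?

131

Take jobs in profit order; each goes to the latest open slot no later than its deadline.
By profit: E(d5,52), F(d5,32), A(d2,21), D(d4,15), C(d4,11), B(d5,10)
E→slot 5; F→slot 4; A→slot 2; D→slot 3; C→slot 1; B skipped.
Profit = 11 + 21 + 15 + 32 + 52 = 131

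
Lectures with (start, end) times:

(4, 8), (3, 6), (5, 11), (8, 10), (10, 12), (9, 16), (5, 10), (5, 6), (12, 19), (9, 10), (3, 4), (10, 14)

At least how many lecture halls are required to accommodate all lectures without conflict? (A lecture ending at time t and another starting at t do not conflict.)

Events (time:±→running): 3:+→1 3:+→2 4:-→1 4:+→2 5:+→3 5:+→4 5:+→5 … peak 5.

5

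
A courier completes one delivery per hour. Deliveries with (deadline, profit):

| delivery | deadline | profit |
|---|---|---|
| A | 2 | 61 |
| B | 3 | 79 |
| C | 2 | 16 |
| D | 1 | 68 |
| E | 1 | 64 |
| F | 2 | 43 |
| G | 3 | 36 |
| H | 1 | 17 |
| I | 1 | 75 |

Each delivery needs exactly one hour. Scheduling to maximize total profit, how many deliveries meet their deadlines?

3

Take jobs in profit order; each goes to the latest open slot no later than its deadline.
By profit: B(d3,79), I(d1,75), D(d1,68), E(d1,64), A(d2,61), F(d2,43), G(d3,36), H(d1,17), C(d2,16)
B→slot 3; I→slot 1; D skipped; E skipped; A→slot 2; F skipped; G skipped; H skipped; C skipped.
3 of 9 scheduled.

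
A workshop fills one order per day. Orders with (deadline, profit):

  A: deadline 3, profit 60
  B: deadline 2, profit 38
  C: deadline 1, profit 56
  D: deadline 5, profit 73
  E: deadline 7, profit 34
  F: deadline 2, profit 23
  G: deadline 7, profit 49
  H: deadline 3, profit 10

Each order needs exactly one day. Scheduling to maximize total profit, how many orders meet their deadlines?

By profit: D(d5,73), A(d3,60), C(d1,56), G(d7,49), B(d2,38), E(d7,34), F(d2,23), H(d3,10)
D→slot 5; A→slot 3; C→slot 1; G→slot 7; B→slot 2; E→slot 6; F skipped; H skipped.
6 of 8 scheduled.

6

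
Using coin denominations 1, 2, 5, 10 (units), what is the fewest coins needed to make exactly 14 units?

3

14 = 1×10 + 2×2
Total coins = 1 + 2 = 3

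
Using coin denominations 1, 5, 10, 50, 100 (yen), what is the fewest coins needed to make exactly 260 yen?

4

Use the largest denomination that fits, subtract, and repeat.
260 = 2×100 + 1×50 + 1×10
Total coins = 2 + 1 + 1 = 4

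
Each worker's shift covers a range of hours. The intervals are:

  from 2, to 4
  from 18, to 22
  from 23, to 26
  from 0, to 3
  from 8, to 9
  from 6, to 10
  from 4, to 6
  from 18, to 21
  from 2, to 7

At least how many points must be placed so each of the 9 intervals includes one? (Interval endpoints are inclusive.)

By right end: [0,3]  [2,4]  [4,6]  [2,7]  [8,9]  [6,10]  [18,21]  [18,22]  [23,26]
[0,3] uncovered → point at 3; [4,6] uncovered → point at 6; [8,9] uncovered → point at 9; [18,21] uncovered → point at 21; [23,26] uncovered → point at 26.
Points: 3, 6, 9, 21, 26 (5 total).

5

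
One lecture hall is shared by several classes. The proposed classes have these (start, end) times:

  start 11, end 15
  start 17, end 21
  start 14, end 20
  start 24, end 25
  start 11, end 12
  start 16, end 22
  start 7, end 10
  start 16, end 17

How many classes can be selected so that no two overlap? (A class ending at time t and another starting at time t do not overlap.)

5

Sort by end time and greedily take each interval whose start is ≥ the last chosen end.
By end time: (7,10), (11,12), (11,15), (16,17), (14,20), (17,21), (16,22), (24,25).
Pick (7,10); next start ≥ 10 → (11,12); next start ≥ 12 → (16,17); next start ≥ 17 → (17,21); next start ≥ 21 → (24,25).
Selected 5 classes.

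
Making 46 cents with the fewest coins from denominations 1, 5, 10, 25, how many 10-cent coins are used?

2

46 − 1×25→21 − 2×10→1 − 1×1→0
Count of 10: 2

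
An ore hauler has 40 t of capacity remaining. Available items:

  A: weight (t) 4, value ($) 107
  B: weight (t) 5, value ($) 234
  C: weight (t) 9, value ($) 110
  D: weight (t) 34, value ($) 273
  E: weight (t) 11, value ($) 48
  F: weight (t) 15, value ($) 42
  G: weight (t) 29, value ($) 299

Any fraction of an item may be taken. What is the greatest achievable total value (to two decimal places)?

677.83

Order: B (234/5=46.80) > A (107/4=26.75) > C (110/9=12.22) > G (299/29=10.31) > D (273/34=8.03) > E (48/11=4.36) > F (42/15=2.80)
Fill: take B (5 @ 234) → take A (4 @ 107) → take C (9 @ 110) → take 22/29 of G → 226.83; 40/40 used.
Total value = 677.83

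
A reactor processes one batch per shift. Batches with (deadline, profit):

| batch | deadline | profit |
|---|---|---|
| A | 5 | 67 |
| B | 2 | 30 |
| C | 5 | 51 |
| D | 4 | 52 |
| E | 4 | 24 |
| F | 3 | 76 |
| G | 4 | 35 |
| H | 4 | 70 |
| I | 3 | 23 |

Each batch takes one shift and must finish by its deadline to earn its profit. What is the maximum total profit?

316

By profit: F(d3,76), H(d4,70), A(d5,67), D(d4,52), C(d5,51), G(d4,35), B(d2,30), E(d4,24), I(d3,23)
F→slot 3; H→slot 4; A→slot 5; D→slot 2; C→slot 1; G skipped; B skipped; E skipped; I skipped.
Profit = 51 + 52 + 76 + 70 + 67 = 316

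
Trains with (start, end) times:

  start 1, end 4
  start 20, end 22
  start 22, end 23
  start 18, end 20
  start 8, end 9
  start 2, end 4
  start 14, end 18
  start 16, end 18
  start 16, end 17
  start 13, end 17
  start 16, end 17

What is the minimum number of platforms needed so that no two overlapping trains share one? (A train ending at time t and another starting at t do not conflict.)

5

Count concurrent intervals with a sweep; the peak is the room count.
Events (time:±→running): 1:+→1 2:+→2 4:-→1 4:-→0 8:+→1 9:-→0 13:+→1 14:+→2 16:+→3 16:+→4 16:+→5 … peak 5.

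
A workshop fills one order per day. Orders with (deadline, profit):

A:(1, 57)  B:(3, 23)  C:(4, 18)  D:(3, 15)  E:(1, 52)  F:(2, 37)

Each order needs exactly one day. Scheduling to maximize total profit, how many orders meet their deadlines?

Sort by profit descending; place each in the latest free slot ≤ its deadline.
Profit order: A=57 E=52 F=37 B=23 C=18 D=15
Assign: A→slot 1, E skipped, F→slot 2, B→slot 3, C→slot 4, D skipped.
Slots: [1:A] [2:F] [3:B] [4:C]
4 of 6 scheduled.

4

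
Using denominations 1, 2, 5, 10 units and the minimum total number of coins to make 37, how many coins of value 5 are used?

1

Use the largest denomination that fits, subtract, and repeat.
37 = 3×10 + 1×5 + 1×2
Count of 5: 1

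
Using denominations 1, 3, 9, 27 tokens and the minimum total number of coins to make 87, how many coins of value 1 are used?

0

87 = 3×27 + 2×3
Count of 1: 0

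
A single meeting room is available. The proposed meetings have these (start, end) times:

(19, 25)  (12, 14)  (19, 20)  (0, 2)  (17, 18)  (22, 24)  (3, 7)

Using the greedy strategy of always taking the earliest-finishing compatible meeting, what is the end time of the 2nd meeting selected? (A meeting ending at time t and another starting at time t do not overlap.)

Order by finish time; keep every interval that doesn't clash with the previous kept one.
Sorted by end: (0,2)  (3,7)  (12,14)  (17,18)  (19,20)  (22,24)  (19,25)
take (0,2); take (3,7); take (12,14); take (17,18); take (19,20); take (22,24); skip (19,25).
Selected: (0,2) (3,7) (12,14) (17,18) (19,20) (22,24)

7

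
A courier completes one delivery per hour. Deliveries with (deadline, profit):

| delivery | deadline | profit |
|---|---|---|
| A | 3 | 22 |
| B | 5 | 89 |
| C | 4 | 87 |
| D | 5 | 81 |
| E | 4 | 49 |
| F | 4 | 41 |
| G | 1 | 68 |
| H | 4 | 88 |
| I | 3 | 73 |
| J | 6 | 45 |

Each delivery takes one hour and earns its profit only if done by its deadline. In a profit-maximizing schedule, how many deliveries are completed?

Sort by profit descending; place each in the latest free slot ≤ its deadline.
Profit order: B=89 H=88 C=87 D=81 I=73 G=68 E=49 J=45 F=41 A=22
Assign: B→slot 5, H→slot 4, C→slot 3, D→slot 2, I→slot 1, G skipped, E skipped, J→slot 6, F skipped, A skipped.
Slots: [1:I] [2:D] [3:C] [4:H] [5:B] [6:J]
6 of 10 scheduled.

6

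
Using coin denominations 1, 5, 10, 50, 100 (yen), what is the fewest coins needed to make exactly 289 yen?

289 − 2×100→89 − 1×50→39 − 3×10→9 − 1×5→4 − 4×1→0
Total coins = 2 + 1 + 3 + 1 + 4 = 11

11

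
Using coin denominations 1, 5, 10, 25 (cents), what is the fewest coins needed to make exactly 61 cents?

61 − 2×25→11 − 1×10→1 − 1×1→0
Total coins = 2 + 1 + 1 = 4

4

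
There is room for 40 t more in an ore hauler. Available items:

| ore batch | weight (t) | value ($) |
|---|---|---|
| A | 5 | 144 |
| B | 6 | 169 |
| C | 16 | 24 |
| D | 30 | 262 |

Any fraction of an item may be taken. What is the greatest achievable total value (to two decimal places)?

Order: A (144/5=28.80) > B (169/6=28.17) > D (262/30=8.73) > C (24/16=1.50)
Fill: take A (5 @ 144) → take B (6 @ 169) → take 29/30 of D → 253.27; 40/40 used.
Total value = 566.27

566.27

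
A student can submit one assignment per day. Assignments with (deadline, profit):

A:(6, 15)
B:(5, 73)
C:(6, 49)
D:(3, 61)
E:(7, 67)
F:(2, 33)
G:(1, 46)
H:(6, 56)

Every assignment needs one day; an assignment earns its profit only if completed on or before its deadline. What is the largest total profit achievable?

385

Sort by profit descending; place each in the latest free slot ≤ its deadline.
By profit: B(d5,73), E(d7,67), D(d3,61), H(d6,56), C(d6,49), G(d1,46), F(d2,33), A(d6,15)
B→slot 5; E→slot 7; D→slot 3; H→slot 6; C→slot 4; G→slot 1; F→slot 2; A skipped.
Profit = 46 + 33 + 61 + 49 + 73 + 56 + 67 = 385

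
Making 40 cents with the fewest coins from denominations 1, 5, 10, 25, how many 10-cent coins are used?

Greedy: take as many of the largest coin as possible, then repeat with the remainder.
40 − 1×25→15 − 1×10→5 − 1×5→0
Count of 10: 1

1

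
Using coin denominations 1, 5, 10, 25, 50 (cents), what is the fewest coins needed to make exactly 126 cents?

4

126 − 2×50→26 − 1×25→1 − 1×1→0
Total coins = 2 + 1 + 1 = 4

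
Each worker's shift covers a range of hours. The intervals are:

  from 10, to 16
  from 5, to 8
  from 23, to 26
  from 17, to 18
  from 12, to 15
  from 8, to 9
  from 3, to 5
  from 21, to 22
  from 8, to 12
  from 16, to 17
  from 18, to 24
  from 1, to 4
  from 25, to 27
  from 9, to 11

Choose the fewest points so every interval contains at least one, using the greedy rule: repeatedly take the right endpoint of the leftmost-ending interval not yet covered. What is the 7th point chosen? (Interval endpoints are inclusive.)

26

Sort by right endpoint; whenever an interval is uncovered, place a point at its right end.
By right end: [1,4]  [3,5]  [5,8]  [8,9]  [9,11]  [8,12]  [12,15]  [10,16]  [16,17]  [17,18]  [21,22]  [18,24]  [23,26]  [25,27]
[1,4] uncovered → point at 4; [5,8] uncovered → point at 8; [9,11] uncovered → point at 11; [12,15] uncovered → point at 15; [16,17] uncovered → point at 17; [21,22] uncovered → point at 22; [23,26] uncovered → point at 26.
Points: 4, 8, 11, 15, 17, 22, 26 (7 total).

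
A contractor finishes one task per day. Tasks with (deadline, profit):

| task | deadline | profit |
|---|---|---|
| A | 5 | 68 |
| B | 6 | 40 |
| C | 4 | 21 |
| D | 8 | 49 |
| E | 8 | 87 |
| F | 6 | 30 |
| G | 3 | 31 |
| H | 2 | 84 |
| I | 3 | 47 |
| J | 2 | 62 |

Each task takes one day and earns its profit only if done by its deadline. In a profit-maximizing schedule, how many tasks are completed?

Sort by profit descending; place each in the latest free slot ≤ its deadline.
Profit order: E=87 H=84 A=68 J=62 D=49 I=47 B=40 G=31 F=30 C=21
Assign: E→slot 8, H→slot 2, A→slot 5, J→slot 1, D→slot 7, I→slot 3, B→slot 6, G skipped, F→slot 4, C skipped.
Slots: [1:J] [2:H] [3:I] [4:F] [5:A] [6:B] [7:D] [8:E]
8 of 10 scheduled.

8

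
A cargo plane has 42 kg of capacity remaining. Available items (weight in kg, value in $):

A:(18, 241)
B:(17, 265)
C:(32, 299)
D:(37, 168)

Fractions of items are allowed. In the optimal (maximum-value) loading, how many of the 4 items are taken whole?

2

Ratios (sorted): B 15.59, A 13.39, C 9.34, D 4.54
take B (17 @ 265); take A (18 @ 241); take 7/32 of C → 65.41. Capacity used 42/42.
2 item(s) taken whole; one partial (take 7/32 of C).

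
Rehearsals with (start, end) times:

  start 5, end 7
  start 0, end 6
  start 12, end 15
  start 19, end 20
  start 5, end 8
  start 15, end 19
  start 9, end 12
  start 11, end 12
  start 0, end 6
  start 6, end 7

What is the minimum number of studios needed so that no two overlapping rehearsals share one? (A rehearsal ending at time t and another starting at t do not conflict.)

4

Count concurrent intervals with a sweep; the peak is the room count.
Events (time:±→running): 0:+→1 0:+→2 5:+→3 5:+→4 … peak 4.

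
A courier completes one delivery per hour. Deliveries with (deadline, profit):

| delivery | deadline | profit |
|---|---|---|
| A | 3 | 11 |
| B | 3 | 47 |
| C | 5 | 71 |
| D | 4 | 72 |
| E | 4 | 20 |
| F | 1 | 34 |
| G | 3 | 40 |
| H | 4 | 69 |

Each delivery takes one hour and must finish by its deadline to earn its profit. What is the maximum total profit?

By profit: D(d4,72), C(d5,71), H(d4,69), B(d3,47), G(d3,40), F(d1,34), E(d4,20), A(d3,11)
D→slot 4; C→slot 5; H→slot 3; B→slot 2; G→slot 1; F skipped; E skipped; A skipped.
Profit = 40 + 47 + 69 + 72 + 71 = 299

299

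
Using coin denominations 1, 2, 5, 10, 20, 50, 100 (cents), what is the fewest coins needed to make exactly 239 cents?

7

Greedy: take as many of the largest coin as possible, then repeat with the remainder.
239 = 2×100 + 1×20 + 1×10 + 1×5 + 2×2
Total coins = 2 + 1 + 1 + 1 + 2 = 7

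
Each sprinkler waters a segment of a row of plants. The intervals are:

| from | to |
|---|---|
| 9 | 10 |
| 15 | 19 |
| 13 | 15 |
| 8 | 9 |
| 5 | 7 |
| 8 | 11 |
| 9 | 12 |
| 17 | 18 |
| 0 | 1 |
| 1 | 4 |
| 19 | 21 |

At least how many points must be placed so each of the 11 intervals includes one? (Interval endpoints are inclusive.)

6

By right end: [0,1]  [1,4]  [5,7]  [8,9]  [9,10]  [8,11]  [9,12]  [13,15]  [17,18]  [15,19]  [19,21]
[0,1] uncovered → point at 1; [5,7] uncovered → point at 7; [8,9] uncovered → point at 9; [13,15] uncovered → point at 15; [17,18] uncovered → point at 18; [19,21] uncovered → point at 21.
Points: 1, 7, 9, 15, 18, 21 (6 total).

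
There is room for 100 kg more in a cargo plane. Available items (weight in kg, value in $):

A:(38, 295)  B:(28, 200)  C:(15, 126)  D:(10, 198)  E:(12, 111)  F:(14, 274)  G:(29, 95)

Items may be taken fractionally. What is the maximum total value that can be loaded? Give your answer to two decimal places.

1082.57

Sort by value per unit weight and fill in that order.
Order: D (198/10=19.80) > F (274/14=19.57) > E (111/12=9.25) > C (126/15=8.40) > A (295/38=7.76) > B (200/28=7.14) > G (95/29=3.28)
Fill: take D (10 @ 198) → take F (14 @ 274) → take E (12 @ 111) → take C (15 @ 126) → take A (38 @ 295) → take 11/28 of B → 78.57; 100/100 used.
Total value = 1082.57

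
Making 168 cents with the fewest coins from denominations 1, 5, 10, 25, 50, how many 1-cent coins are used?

168 = 3×50 + 1×10 + 1×5 + 3×1
Count of 1: 3

3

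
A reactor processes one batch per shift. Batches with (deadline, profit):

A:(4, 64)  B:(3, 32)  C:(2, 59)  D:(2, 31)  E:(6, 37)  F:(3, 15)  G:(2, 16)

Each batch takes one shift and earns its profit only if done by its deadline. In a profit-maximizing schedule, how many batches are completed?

Take jobs in profit order; each goes to the latest open slot no later than its deadline.
Profit order: A=64 C=59 E=37 B=32 D=31 G=16 F=15
Assign: A→slot 4, C→slot 2, E→slot 6, B→slot 3, D→slot 1, G skipped, F skipped.
Slots: [1:D] [2:C] [3:B] [4:A] [6:E]
5 of 7 scheduled.

5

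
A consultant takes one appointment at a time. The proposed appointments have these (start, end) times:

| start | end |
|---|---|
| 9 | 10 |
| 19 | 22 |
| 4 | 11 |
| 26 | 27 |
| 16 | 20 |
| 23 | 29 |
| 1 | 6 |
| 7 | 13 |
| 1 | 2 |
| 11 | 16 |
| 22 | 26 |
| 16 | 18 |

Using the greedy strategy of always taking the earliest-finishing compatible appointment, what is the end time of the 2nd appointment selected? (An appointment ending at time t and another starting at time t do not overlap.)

By end time: (1,2), (1,6), (9,10), (4,11), (7,13), (11,16), (16,18), (16,20), (19,22), (22,26), (26,27), (23,29).
Pick (1,2); next start ≥ 2 → (9,10); next start ≥ 10 → (11,16); next start ≥ 16 → (16,18); next start ≥ 18 → (19,22); next start ≥ 22 → (22,26); next start ≥ 26 → (26,27).
Selected: (1,2) (9,10) (11,16) (16,18) (19,22) (22,26) (26,27)

10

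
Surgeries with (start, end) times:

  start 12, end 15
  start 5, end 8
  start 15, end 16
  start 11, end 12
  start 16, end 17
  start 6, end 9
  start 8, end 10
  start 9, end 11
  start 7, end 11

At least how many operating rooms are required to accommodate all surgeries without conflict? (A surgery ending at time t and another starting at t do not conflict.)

3

The answer is the maximum number of intervals overlapping at any instant.
starts: [5, 6, 7, 8, 9, 11, 12, 15, 16]
ends:   [8, 9, 10, 11, 11, 12, 15, 16, 17]
s5→1 s6→2 s7→3  — peak 3.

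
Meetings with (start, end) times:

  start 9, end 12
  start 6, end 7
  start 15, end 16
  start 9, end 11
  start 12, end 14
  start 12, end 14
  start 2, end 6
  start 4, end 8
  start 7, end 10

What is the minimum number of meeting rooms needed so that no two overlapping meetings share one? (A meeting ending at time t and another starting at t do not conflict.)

The answer is the maximum number of intervals overlapping at any instant.
starts: [2, 4, 6, 7, 9, 9, 12, 12, 15]
ends:   [6, 7, 8, 10, 11, 12, 14, 14, 16]
s2→1 s4→2 e6→1 s6→2 e7→1 s7→2 e8→1 s9→2 s9→3  — peak 3.

3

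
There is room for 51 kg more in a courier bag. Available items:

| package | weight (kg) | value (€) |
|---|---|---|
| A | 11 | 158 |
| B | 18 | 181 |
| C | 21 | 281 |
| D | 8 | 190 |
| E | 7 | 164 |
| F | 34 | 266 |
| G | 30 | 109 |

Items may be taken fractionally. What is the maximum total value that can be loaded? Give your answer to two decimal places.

833.22

Sort by value per unit weight and fill in that order.
Order: D (190/8=23.75) > E (164/7=23.43) > A (158/11=14.36) > C (281/21=13.38) > B (181/18=10.06) > F (266/34=7.82) > G (109/30=3.63)
Fill: take D (8 @ 190) → take E (7 @ 164) → take A (11 @ 158) → take C (21 @ 281) → take 4/18 of B → 40.22; 51/51 used.
Total value = 833.22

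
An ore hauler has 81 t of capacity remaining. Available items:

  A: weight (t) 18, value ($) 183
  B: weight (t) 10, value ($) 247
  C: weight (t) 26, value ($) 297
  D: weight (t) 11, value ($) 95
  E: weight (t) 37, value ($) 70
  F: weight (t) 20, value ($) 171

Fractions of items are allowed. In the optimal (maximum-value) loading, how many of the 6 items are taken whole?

4

Greedy by value/weight ratio, highest first.
Order: B (247/10=24.70) > C (297/26=11.42) > A (183/18=10.17) > D (95/11=8.64) > F (171/20=8.55) > E (70/37=1.89)
Fill: take B (10 @ 247) → take C (26 @ 297) → take A (18 @ 183) → take D (11 @ 95) → take 16/20 of F → 136.80; 81/81 used.
4 item(s) taken whole; one partial (take 16/20 of F).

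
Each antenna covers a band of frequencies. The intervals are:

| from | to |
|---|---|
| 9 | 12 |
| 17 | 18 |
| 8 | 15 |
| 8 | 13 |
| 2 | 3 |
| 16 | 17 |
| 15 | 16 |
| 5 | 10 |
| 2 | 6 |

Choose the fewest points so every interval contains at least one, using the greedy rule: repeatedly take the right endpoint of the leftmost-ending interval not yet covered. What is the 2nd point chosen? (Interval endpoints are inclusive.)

10

Process intervals by earliest right end; each time one isn't hit yet, stab at its right endpoint.
Sorted: [2,3] [2,6] [5,10] [9,12] [8,13] [8,15] [15,16] [16,17] [17,18]
{[2,3],[2,6]} hit by 3; {[5,10],[9,12],[8,13],[8,15]} hit by 10; {[15,16],[16,17]} hit by 16; {[17,18]} hit by 18.
Points: 3, 10, 16, 18 (4 total).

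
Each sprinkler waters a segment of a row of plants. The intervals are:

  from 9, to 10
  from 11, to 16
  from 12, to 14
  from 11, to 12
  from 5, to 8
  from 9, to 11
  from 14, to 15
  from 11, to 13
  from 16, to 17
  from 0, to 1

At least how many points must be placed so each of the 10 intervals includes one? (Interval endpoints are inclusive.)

By right end: [0,1]  [5,8]  [9,10]  [9,11]  [11,12]  [11,13]  [12,14]  [14,15]  [11,16]  [16,17]
[0,1] uncovered → point at 1; [5,8] uncovered → point at 8; [9,10] uncovered → point at 10; [11,12] uncovered → point at 12; [14,15] uncovered → point at 15; [16,17] uncovered → point at 17.
Points: 1, 8, 10, 12, 15, 17 (6 total).

6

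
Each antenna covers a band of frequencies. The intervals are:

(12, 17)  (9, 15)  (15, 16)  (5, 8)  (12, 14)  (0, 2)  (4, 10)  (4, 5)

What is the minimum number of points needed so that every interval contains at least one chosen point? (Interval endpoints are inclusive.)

Sort by right endpoint; whenever an interval is uncovered, place a point at its right end.
Sorted: [0,2] [4,5] [5,8] [4,10] [12,14] [9,15] [15,16] [12,17]
{[0,2]} hit by 2; {[4,5],[5,8],[4,10]} hit by 5; {[12,14],[9,15]} hit by 14; {[15,16],[12,17]} hit by 16.
Points: 2, 5, 14, 16 (4 total).

4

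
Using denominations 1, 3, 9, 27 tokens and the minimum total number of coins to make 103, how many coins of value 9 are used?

2

103 − 3×27→22 − 2×9→4 − 1×3→1 − 1×1→0
Count of 9: 2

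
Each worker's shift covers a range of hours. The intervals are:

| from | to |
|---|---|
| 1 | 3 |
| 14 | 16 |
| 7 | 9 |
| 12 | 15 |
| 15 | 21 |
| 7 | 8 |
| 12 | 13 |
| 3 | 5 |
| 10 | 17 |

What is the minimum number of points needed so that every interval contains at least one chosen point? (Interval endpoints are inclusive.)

4

Sort by right endpoint; whenever an interval is uncovered, place a point at its right end.
Sorted: [1,3] [3,5] [7,8] [7,9] [12,13] [12,15] [14,16] [10,17] [15,21]
{[1,3],[3,5]} hit by 3; {[7,8],[7,9]} hit by 8; {[12,13],[12,15]} hit by 13; {[14,16],[10,17],[15,21]} hit by 16.
Points: 3, 8, 13, 16 (4 total).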